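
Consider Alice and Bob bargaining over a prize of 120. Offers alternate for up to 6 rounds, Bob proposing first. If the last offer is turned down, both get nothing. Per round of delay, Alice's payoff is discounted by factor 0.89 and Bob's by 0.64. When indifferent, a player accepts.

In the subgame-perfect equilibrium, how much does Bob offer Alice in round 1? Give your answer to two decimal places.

95.00

Round 6 (Alice proposes): Bob will accept anything ≥ 0, so Alice offers 0 and keeps 120.
Round 5 (Bob proposes): Alice can get 120 next round, worth 0.89 × 120 = 106.8 now, so Bob offers 106.8, keeping 13.2.
Round 4 (Alice proposes): Bob can get 13.2 next round, worth 0.64 × 13.2 = 8.448 now. Alice offers 8.448 and keeps 120 − 8.448 = 111.552.
Round 3 (Bob proposes): Alice can get 111.552 next round, worth 0.89 × 111.552 = 99.28128 now; Bob offers that and keeps 20.71872.
Round 2 (Alice proposes): Bob can get 20.71872 next round, worth 0.64 × 20.71872 = 13.2599808 now, so Alice offers 13.2599808, keeping 106.7400192.
Round 1 (Bob proposes): Alice can get 106.7400192 next round, worth 0.89 × 106.7400192 = 94.998617088 now. Bob offers 94.998617088 and keeps 120 − 94.998617088 = 25.001382912.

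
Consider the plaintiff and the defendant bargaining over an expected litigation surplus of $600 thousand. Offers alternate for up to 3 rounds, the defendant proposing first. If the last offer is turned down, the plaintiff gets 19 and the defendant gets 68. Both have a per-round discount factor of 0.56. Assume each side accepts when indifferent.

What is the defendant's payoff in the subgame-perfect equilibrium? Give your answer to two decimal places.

446.20

Round 3 (the defendant proposes): the plaintiff gets 19 if talks fail, so the defendant offers 19 and keeps 581.
Round 2 (the plaintiff proposes): the defendant can get 581 next round, worth 0.56 × 581 = 325.36 now; the plaintiff offers that and keeps 274.64.
Round 1 (the defendant proposes): the plaintiff can get 274.64 next round, worth 0.56 × 274.64 = 153.7984 now; the defendant offers that and keeps 446.2016.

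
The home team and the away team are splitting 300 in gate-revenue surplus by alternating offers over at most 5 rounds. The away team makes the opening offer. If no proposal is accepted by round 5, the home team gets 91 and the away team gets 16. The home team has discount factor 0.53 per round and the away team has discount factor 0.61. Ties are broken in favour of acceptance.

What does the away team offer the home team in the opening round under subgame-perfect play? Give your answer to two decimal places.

Round 5 (the away team proposes): the home team gets 91 if talks fail, so the away team offers 91 and keeps 209.
Round 4 (the home team proposes): the away team can get 209 next round, worth 0.61 × 209 = 127.49 now. The home team offers 127.49 and keeps 300 − 127.49 = 172.51.
Round 3 (the away team proposes): the home team can get 172.51 next round, worth 0.53 × 172.51 = 91.4303 now. The away team offers 91.4303 and keeps 300 − 91.4303 = 208.5697.
Round 2 (the home team proposes): the away team can get 208.5697 next round, worth 0.61 × 208.5697 = 127.227517 now. The home team offers 127.227517 and keeps 300 − 127.227517 = 172.772483.
Round 1 (the away team proposes): the home team can get 172.772483 next round, worth 0.53 × 172.772483 = 91.56941599 now. The away team offers 91.56941599 and keeps 300 − 91.56941599 = 208.43058401.

91.57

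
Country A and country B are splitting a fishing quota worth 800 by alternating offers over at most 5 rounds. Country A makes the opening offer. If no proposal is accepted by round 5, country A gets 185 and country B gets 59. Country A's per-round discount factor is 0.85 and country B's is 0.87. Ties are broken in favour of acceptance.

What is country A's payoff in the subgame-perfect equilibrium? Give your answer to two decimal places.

Round 5 (country A proposes): country B gets 59 if talks fail, so country A offers 59 and keeps 741.
Round 4 (country B proposes): country A can get 741 next round, worth 0.85 × 741 = 629.85 now. Country B offers 629.85 and keeps 800 − 629.85 = 170.15.
Round 3 (country A proposes): country B can get 170.15 next round, worth 0.87 × 170.15 = 148.0305 now; country A offers that and keeps 651.9695.
Round 2 (country B proposes): country A can get 651.9695 next round, worth 0.85 × 651.9695 = 554.174075 now; country B offers that and keeps 245.825925.
Round 1 (country A proposes): country B can get 245.825925 next round, worth 0.87 × 245.825925 = 213.86855475 now. Country A offers 213.86855475 and keeps 800 − 213.86855475 = 586.13144525.

586.13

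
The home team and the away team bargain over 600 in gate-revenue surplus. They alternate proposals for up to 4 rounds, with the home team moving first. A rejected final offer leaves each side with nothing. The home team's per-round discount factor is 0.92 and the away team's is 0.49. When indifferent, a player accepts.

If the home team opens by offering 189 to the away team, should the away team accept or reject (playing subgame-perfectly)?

Round 4 (the away team proposes): the home team will accept anything ≥ 0, so the away team offers 0 and keeps 600.
Round 3 (the home team proposes): the away team can get 600 next round, worth 0.49 × 600 = 294 now. The home team offers 294 and keeps 600 − 294 = 306.
Round 2 (the away team proposes): the home team can get 306 next round, worth 0.92 × 306 = 281.52 now, so the away team offers 281.52, keeping 318.48.
So by rejecting in round 1, the away team gets 318.48 next round, worth 0.49 × 318.48 = 156.0552 now.
Offer 189 ≥ 156.0552, so the away team accepts.

Accept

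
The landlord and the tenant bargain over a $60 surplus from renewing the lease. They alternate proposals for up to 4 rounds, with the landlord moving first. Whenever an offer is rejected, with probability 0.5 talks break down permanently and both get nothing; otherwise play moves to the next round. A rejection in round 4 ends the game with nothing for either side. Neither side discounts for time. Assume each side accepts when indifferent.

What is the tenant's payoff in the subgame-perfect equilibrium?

By backward induction:
Round 4 (the tenant proposes): rejection yields 0 for the landlord; the tenant offers 0 and keeps 60.
Round 3 (the landlord proposes): rejecting gives the tenant an expected 0.5 × 60 = 30; the landlord offers that and keeps 30.
Round 2 (the tenant proposes): rejecting gives the landlord an expected 0.5 × 30 = 15; the tenant offers that and keeps 45.
Round 1 (the landlord proposes): rejecting gives the tenant an expected 0.5 × 45 = 22.5, so the landlord offers 22.5, keeping 37.5.

22.5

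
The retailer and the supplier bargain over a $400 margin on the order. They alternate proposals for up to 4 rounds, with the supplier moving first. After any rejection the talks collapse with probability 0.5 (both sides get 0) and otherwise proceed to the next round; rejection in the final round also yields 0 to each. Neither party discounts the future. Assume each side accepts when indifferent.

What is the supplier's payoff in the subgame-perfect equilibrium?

250

Round 4 (the retailer proposes): the supplier will accept anything ≥ 0, so the retailer offers 0 and keeps 400.
Round 3 (the supplier proposes): rejecting gives the retailer an expected 0.5 × 400 = 200; the supplier offers that and keeps 200.
Round 2 (the retailer proposes): rejecting gives the supplier an expected 0.5 × 200 = 100, so the retailer offers 100, keeping 300.
Round 1 (the supplier proposes): rejecting gives the retailer an expected 0.5 × 300 = 150. The supplier offers 150 and keeps 400 − 150 = 250.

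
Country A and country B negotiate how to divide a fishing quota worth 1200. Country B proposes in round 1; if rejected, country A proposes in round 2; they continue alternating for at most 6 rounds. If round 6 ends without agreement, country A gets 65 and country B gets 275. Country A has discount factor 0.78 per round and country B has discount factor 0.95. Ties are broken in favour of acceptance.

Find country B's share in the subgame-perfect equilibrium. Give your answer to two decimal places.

Round 6 (country A proposes): country B gets 275 if talks fail, so country A offers 275 and keeps 925.
Round 5 (country B proposes): country A can get 925 next round, worth 0.78 × 925 = 721.5 now; country B offers that and keeps 478.5.
Round 4 (country A proposes): country B can get 478.5 next round, worth 0.95 × 478.5 = 454.575 now. Country A offers 454.575 and keeps 1200 − 454.575 = 745.425.
Round 3 (country B proposes): country A can get 745.425 next round, worth 0.78 × 745.425 = 581.4315 now, so country B offers 581.4315, keeping 618.5685.
Round 2 (country A proposes): country B can get 618.5685 next round, worth 0.95 × 618.5685 = 587.640075 now, so country A offers 587.640075, keeping 612.359925.
Round 1 (country B proposes): country A can get 612.359925 next round, worth 0.78 × 612.359925 = 477.6407415 now. Country B offers 477.6407415 and keeps 1200 − 477.6407415 = 722.3592585.

722.36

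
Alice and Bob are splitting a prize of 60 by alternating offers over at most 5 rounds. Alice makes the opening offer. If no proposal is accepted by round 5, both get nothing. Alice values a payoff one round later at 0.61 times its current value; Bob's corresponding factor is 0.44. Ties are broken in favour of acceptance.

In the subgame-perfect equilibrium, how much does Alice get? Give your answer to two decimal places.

46.94

By backward induction:
Round 5 (Alice proposes): rejection yields 0 for Bob; Alice offers 0 and keeps 60.
Round 4 (Bob proposes): Alice can get 60 next round, worth 0.61 × 60 = 36.6 now. Bob offers 36.6 and keeps 60 − 36.6 = 23.4.
Round 3 (Alice proposes): Bob can get 23.4 next round, worth 0.44 × 23.4 = 10.296 now; Alice offers that and keeps 49.704.
Round 2 (Bob proposes): Alice can get 49.704 next round, worth 0.61 × 49.704 = 30.31944 now; Bob offers that and keeps 29.68056.
Round 1 (Alice proposes): Bob can get 29.68056 next round, worth 0.44 × 29.68056 = 13.0594464 now. Alice offers 13.0594464 and keeps 60 − 13.0594464 = 46.9405536.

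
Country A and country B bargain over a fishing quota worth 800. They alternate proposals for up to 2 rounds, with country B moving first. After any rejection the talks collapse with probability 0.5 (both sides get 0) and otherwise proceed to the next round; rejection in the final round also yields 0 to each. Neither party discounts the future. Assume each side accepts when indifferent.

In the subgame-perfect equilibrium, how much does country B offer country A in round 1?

400

Round 2 (country A proposes): rejection yields 0 for country B; country A offers 0 and keeps 800.
Round 1 (country B proposes): rejecting gives country A an expected 0.5 × 800 = 400, so country B offers 400, keeping 400.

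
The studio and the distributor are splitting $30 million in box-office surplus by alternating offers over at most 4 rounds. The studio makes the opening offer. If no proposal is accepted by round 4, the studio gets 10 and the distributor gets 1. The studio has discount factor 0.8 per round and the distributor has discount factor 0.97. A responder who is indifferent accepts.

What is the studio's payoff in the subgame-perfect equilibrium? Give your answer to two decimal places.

Round 4 (the distributor proposes): the studio gets 10 if talks fail, so the distributor offers 10 and keeps 20.
Round 3 (the studio proposes): the distributor can get 20 next round, worth 0.97 × 20 = 19.4 now. The studio offers 19.4 and keeps 30 − 19.4 = 10.6.
Round 2 (the distributor proposes): the studio can get 10.6 next round, worth 0.8 × 10.6 = 8.48 now. The distributor offers 8.48 and keeps 30 − 8.48 = 21.52.
Round 1 (the studio proposes): the distributor can get 21.52 next round, worth 0.97 × 21.52 = 20.8744 now, so the studio offers 20.8744, keeping 9.1256.

9.13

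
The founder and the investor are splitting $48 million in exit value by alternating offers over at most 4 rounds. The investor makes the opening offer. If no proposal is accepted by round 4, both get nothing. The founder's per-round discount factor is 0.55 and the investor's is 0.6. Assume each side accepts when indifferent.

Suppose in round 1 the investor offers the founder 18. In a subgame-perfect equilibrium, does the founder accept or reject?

Round 4 (the founder proposes): rejection yields 0 for the investor; the founder offers 0 and keeps 48.
Round 3 (the investor proposes): the founder can get 48 next round, worth 0.55 × 48 = 26.4 now, so the investor offers 26.4, keeping 21.6.
Round 2 (the founder proposes): the investor can get 21.6 next round, worth 0.6 × 21.6 = 12.96 now. The founder offers 12.96 and keeps 48 − 12.96 = 35.04.
So by rejecting in round 1, the founder gets 35.04 next round, worth 0.55 × 35.04 = 19.272 now.
Offer 18 < 19.272, so the founder rejects.

Reject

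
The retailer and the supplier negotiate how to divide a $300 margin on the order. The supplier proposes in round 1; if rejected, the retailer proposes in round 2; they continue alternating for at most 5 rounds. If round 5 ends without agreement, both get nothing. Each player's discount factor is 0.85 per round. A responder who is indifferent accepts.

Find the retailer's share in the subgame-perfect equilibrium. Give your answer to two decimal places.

65.89

Work backward from the last round.
Round 5 (the supplier proposes): the retailer will accept anything ≥ 0, so the supplier offers 0 and keeps 300.
Round 4 (the retailer proposes): the supplier can get 300 next round, worth 0.85 × 300 = 255 now. The retailer offers 255 and keeps 300 − 255 = 45.
Round 3 (the supplier proposes): the retailer can get 45 next round, worth 0.85 × 45 = 38.25 now, so the supplier offers 38.25, keeping 261.75.
Round 2 (the retailer proposes): the supplier can get 261.75 next round, worth 0.85 × 261.75 = 222.4875 now. The retailer offers 222.4875 and keeps 300 − 222.4875 = 77.5125.
Round 1 (the supplier proposes): the retailer can get 77.5125 next round, worth 0.85 × 77.5125 = 65.885625 now, so the supplier offers 65.885625, keeping 234.114375.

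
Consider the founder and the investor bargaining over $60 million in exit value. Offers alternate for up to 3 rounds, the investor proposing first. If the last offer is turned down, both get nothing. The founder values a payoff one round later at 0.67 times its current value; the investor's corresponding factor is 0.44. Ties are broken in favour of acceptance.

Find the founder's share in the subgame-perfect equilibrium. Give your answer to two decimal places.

22.51

Round 3 (the investor proposes): rejection yields 0 for the founder; the investor offers 0 and keeps 60.
Round 2 (the founder proposes): the investor can get 60 next round, worth 0.44 × 60 = 26.4 now. The founder offers 26.4 and keeps 60 − 26.4 = 33.6.
Round 1 (the investor proposes): the founder can get 33.6 next round, worth 0.67 × 33.6 = 22.512 now, so the investor offers 22.512, keeping 37.488.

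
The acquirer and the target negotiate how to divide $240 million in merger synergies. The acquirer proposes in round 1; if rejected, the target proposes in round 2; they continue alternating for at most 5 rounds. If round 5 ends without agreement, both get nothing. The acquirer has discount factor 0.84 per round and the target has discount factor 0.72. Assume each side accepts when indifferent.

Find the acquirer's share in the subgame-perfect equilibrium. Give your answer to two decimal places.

195.63

By backward induction:
Round 5 (the acquirer proposes): the target will accept anything ≥ 0, so the acquirer offers 0 and keeps 240.
Round 4 (the target proposes): the acquirer can get 240 next round, worth 0.84 × 240 = 201.6 now, so the target offers 201.6, keeping 38.4.
Round 3 (the acquirer proposes): the target can get 38.4 next round, worth 0.72 × 38.4 = 27.648 now; the acquirer offers that and keeps 212.352.
Round 2 (the target proposes): the acquirer can get 212.352 next round, worth 0.84 × 212.352 = 178.37568 now, so the target offers 178.37568, keeping 61.62432.
Round 1 (the acquirer proposes): the target can get 61.62432 next round, worth 0.72 × 61.62432 = 44.3695104 now, so the acquirer offers 44.3695104, keeping 195.6304896.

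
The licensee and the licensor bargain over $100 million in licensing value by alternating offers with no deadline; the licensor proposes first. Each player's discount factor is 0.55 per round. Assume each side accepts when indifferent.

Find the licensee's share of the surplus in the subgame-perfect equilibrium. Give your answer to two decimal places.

When the licensor proposes, the licensee accepts any offer worth at least 0.55 times what the licensee would get by proposing next round; and vice versa.
This gives x = 100 − 0.55y and y = 100 − 0.55x, where x and y are each side's share when it proposes.
Hence (1 − 0.55·0.55)x = 100(1 − 0.55), i.e. 0.6975·x = 45.
x ≈ 64.5161; the licensee's share is 100 − x ≈ 35.4839.

35.48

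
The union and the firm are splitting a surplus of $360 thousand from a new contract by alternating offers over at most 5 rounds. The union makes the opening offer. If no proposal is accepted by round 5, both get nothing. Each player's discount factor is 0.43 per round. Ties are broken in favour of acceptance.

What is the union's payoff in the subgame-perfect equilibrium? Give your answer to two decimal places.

255.45

Solve by backward induction from round 5.
Round 5 (the union proposes): the firm will accept anything ≥ 0, so the union offers 0 and keeps 360.
Round 4 (the firm proposes): the union can get 360 next round, worth 0.43 × 360 = 154.8 now. The firm offers 154.8 and keeps 360 − 154.8 = 205.2.
Round 3 (the union proposes): the firm can get 205.2 next round, worth 0.43 × 205.2 = 88.236 now. The union offers 88.236 and keeps 360 − 88.236 = 271.764.
Round 2 (the firm proposes): the union can get 271.764 next round, worth 0.43 × 271.764 = 116.85852 now; the firm offers that and keeps 243.14148.
Round 1 (the union proposes): the firm can get 243.14148 next round, worth 0.43 × 243.14148 = 104.5508364 now. The union offers 104.5508364 and keeps 360 − 104.5508364 = 255.4491636.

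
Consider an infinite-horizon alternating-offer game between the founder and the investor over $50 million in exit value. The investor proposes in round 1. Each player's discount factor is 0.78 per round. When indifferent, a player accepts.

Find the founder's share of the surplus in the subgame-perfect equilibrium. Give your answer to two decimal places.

In a stationary SPE each proposer offers the other exactly their discounted continuation value.
If the investor keeps x when proposing and the founder keeps y when proposing, then x = 50 − 0.78y and y = 50 − 0.78x.
Solving: x = 50(1 − 0.78) / (1 − 0.78·0.78) = 11 / 0.3916 ≈ 28.0899.
The founder gets 50 − 28.0899 ≈ 21.9101.

21.91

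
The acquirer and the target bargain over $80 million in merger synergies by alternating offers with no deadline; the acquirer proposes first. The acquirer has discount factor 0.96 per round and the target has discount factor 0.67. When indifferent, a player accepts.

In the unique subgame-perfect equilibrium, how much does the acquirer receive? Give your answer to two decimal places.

In a stationary SPE each proposer offers the other exactly their discounted continuation value.
If the acquirer keeps x when proposing and the target keeps y when proposing, then x = 80 − 0.67y and y = 80 − 0.96x.
Solving: x = 80(1 − 0.67) / (1 − 0.96·0.67) = 26.4 / 0.3568 ≈ 73.9910.
The target gets 80 − 73.9910 ≈ 6.0090.

73.99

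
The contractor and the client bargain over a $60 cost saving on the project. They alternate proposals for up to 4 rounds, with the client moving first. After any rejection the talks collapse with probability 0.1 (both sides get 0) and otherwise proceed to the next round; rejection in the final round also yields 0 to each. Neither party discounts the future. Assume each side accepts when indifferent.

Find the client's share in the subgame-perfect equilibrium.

10.86

By backward induction:
Round 4 (the contractor proposes): the client will accept anything ≥ 0, so the contractor offers 0 and keeps 60.
Round 3 (the client proposes): rejecting gives the contractor an expected 0.9 × 60 = 54; the client offers that and keeps 6.
Round 2 (the contractor proposes): rejecting gives the client an expected 0.9 × 6 = 5.4; the contractor offers that and keeps 54.6.
Round 1 (the client proposes): rejecting gives the contractor an expected 0.9 × 54.6 = 49.14. The client offers 49.14 and keeps 60 − 49.14 = 10.86.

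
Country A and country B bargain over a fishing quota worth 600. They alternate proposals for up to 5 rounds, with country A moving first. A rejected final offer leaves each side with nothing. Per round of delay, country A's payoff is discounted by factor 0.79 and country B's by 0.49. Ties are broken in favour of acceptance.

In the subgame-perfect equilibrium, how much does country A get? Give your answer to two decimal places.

514.36

Round 5 (country A proposes): rejection yields 0 for country B; country A offers 0 and keeps 600.
Round 4 (country B proposes): country A can get 600 next round, worth 0.79 × 600 = 474 now. Country B offers 474 and keeps 600 − 474 = 126.
Round 3 (country A proposes): country B can get 126 next round, worth 0.49 × 126 = 61.74 now, so country A offers 61.74, keeping 538.26.
Round 2 (country B proposes): country A can get 538.26 next round, worth 0.79 × 538.26 = 425.2254 now, so country B offers 425.2254, keeping 174.7746.
Round 1 (country A proposes): country B can get 174.7746 next round, worth 0.49 × 174.7746 = 85.639554 now. Country A offers 85.639554 and keeps 600 − 85.639554 = 514.360446.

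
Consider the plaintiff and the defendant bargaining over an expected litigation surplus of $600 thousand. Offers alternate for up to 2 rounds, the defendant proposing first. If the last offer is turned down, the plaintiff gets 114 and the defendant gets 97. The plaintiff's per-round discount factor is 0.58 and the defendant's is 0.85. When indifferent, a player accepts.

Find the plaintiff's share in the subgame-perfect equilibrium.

Work backward from the last round.
Round 2 (the plaintiff proposes): the defendant gets 97 if talks fail, so the plaintiff offers 97 and keeps 503.
Round 1 (the defendant proposes): the plaintiff can get 503 next round, worth 0.58 × 503 = 291.74 now. The defendant offers 291.74 and keeps 600 − 291.74 = 308.26.

291.74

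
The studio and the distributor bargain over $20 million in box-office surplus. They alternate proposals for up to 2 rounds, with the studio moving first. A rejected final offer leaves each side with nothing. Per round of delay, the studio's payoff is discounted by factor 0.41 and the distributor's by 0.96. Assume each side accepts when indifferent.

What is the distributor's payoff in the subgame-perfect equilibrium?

19.2

Round 2 (the distributor proposes): the studio will accept anything ≥ 0, so the distributor offers 0 and keeps 20.
Round 1 (the studio proposes): the distributor can get 20 next round, worth 0.96 × 20 = 19.2 now; the studio offers that and keeps 0.8.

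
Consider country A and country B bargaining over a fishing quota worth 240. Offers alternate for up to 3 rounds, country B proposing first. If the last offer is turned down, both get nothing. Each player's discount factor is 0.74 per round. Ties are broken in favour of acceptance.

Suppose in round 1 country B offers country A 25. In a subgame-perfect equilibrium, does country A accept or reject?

Work out country A's continuation value if the offer is rejected.
Round 3 (country B proposes): rejection yields 0 for country A; country B offers 0 and keeps 240.
Round 2 (country A proposes): country B can get 240 next round, worth 0.74 × 240 = 177.6 now, so country A offers 177.6, keeping 62.4.
So by rejecting in round 1, country A gets 62.4 next round, worth 0.74 × 62.4 = 46.176 now.
Offer 25 < 46.176, so country A rejects.

Reject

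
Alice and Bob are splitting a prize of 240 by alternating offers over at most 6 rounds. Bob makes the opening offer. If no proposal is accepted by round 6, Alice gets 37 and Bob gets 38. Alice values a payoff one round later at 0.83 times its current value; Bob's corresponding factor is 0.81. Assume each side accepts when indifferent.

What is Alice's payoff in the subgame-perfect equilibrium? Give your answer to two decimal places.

Round 6 (Alice proposes): Bob gets 38 if talks fail, so Alice offers 38 and keeps 202.
Round 5 (Bob proposes): Alice can get 202 next round, worth 0.83 × 202 = 167.66 now; Bob offers that and keeps 72.34.
Round 4 (Alice proposes): Bob can get 72.34 next round, worth 0.81 × 72.34 = 58.5954 now, so Alice offers 58.5954, keeping 181.4046.
Round 3 (Bob proposes): Alice can get 181.4046 next round, worth 0.83 × 181.4046 = 150.565818 now. Bob offers 150.565818 and keeps 240 − 150.565818 = 89.434182.
Round 2 (Alice proposes): Bob can get 89.434182 next round, worth 0.81 × 89.434182 = 72.44168742 now. Alice offers 72.44168742 and keeps 240 − 72.44168742 = 167.55831258.
Round 1 (Bob proposes): Alice can get 167.55831258 next round, worth 0.83 × 167.55831258 = 139.0733994414 now. Bob offers 139.0733994414 and keeps 240 − 139.0733994414 = 100.9266005586.

139.07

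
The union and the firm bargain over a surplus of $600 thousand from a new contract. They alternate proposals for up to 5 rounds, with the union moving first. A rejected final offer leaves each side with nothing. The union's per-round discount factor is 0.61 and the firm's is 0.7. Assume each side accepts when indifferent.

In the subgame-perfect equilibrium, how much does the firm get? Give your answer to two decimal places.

233.74

Round 5 (the union proposes): the firm will accept anything ≥ 0, so the union offers 0 and keeps 600.
Round 4 (the firm proposes): the union can get 600 next round, worth 0.61 × 600 = 366 now; the firm offers that and keeps 234.
Round 3 (the union proposes): the firm can get 234 next round, worth 0.7 × 234 = 163.8 now. The union offers 163.8 and keeps 600 − 163.8 = 436.2.
Round 2 (the firm proposes): the union can get 436.2 next round, worth 0.61 × 436.2 = 266.082 now. The firm offers 266.082 and keeps 600 − 266.082 = 333.918.
Round 1 (the union proposes): the firm can get 333.918 next round, worth 0.7 × 333.918 = 233.7426 now; the union offers that and keeps 366.2574.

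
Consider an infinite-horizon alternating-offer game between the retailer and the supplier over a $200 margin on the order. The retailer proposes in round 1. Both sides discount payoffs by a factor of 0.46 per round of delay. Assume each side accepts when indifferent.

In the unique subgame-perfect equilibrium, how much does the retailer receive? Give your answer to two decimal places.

When the retailer proposes, the supplier accepts any offer worth at least 0.46 times what the supplier would get by proposing next round; and vice versa.
This gives x = 200 − 0.46y and y = 200 − 0.46x, where x and y are each side's share when it proposes.
Hence (1 − 0.46·0.46)x = 200(1 − 0.46), i.e. 0.7884·x = 108.
x ≈ 136.9863; the supplier's share is 200 − x ≈ 63.0137.

136.99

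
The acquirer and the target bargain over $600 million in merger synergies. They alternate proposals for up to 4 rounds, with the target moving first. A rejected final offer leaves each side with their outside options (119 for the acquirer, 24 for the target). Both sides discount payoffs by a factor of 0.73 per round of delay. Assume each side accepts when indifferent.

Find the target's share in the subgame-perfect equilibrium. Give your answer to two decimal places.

257.67

Round 4 (the acquirer proposes): the target gets 24 if talks fail, so the acquirer offers 24 and keeps 576.
Round 3 (the target proposes): the acquirer can get 576 next round, worth 0.73 × 576 = 420.48 now. The target offers 420.48 and keeps 600 − 420.48 = 179.52.
Round 2 (the acquirer proposes): the target can get 179.52 next round, worth 0.73 × 179.52 = 131.0496 now, so the acquirer offers 131.0496, keeping 468.9504.
Round 1 (the target proposes): the acquirer can get 468.9504 next round, worth 0.73 × 468.9504 = 342.333792 now; the target offers that and keeps 257.666208.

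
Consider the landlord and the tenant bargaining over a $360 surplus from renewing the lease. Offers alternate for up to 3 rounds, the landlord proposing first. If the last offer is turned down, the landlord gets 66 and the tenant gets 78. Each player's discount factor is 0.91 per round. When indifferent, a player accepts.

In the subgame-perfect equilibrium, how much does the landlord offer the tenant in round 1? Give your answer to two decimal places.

94.08

Round 3 (the landlord proposes): the tenant gets 78 if talks fail, so the landlord offers 78 and keeps 282.
Round 2 (the tenant proposes): the landlord can get 282 next round, worth 0.91 × 282 = 256.62 now. The tenant offers 256.62 and keeps 360 − 256.62 = 103.38.
Round 1 (the landlord proposes): the tenant can get 103.38 next round, worth 0.91 × 103.38 = 94.0758 now; the landlord offers that and keeps 265.9242.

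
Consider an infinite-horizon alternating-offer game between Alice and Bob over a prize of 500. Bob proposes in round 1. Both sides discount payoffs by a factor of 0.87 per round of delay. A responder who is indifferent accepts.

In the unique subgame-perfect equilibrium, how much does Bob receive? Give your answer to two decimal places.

Let x be Bob's share when Bob proposes and y be Alice's share when Alice proposes.
Alice accepts iff offered ≥ 0.87·y, so x = 500 − 0.87y. Symmetrically y = 500 − 0.87x.
Substituting: x = 500 − 0.87(500 − 0.87x), giving x(1 − 0.87·0.87) = 500(1 − 0.87).
So x = 500 × 0.13 / 0.2431 ≈ 267.3797, and Alice receives 500 − x ≈ 232.6203.

267.38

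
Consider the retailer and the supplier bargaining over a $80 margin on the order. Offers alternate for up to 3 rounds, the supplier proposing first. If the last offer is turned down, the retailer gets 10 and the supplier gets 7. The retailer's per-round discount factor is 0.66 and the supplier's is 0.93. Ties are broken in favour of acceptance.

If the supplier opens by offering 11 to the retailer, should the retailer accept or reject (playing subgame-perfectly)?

Work out the retailer's continuation value if the offer is rejected.
Round 3 (the supplier proposes): the retailer gets 10 if talks fail, so the supplier offers 10 and keeps 70.
Round 2 (the retailer proposes): the supplier can get 70 next round, worth 0.93 × 70 = 65.1 now; the retailer offers that and keeps 14.9.
So by rejecting in round 1, the retailer gets 14.9 next round, worth 0.66 × 14.9 = 9.834 now.
Offer 11 ≥ 9.834, so the retailer accepts.

Accept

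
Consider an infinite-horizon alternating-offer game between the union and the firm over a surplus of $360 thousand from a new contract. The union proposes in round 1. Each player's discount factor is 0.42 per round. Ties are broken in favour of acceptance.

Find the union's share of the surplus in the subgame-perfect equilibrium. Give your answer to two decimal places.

Let x be the union's share when the union proposes and y be the firm's share when the firm proposes.
The firm accepts iff offered ≥ 0.42·y, so x = 360 − 0.42y. Symmetrically y = 360 − 0.42x.
Substituting: x = 360 − 0.42(360 − 0.42x), giving x(1 − 0.42·0.42) = 360(1 − 0.42).
So x = 360 × 0.58 / 0.8236 ≈ 253.5211, and the firm receives 360 − x ≈ 106.4789.

253.52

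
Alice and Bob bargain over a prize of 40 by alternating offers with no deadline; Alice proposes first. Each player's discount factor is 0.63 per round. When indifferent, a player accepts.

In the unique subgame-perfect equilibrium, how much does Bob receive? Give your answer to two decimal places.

15.46

Let x be Alice's share when Alice proposes and y be Bob's share when Bob proposes.
Bob accepts iff offered ≥ 0.63·y, so x = 40 − 0.63y. Symmetrically y = 40 − 0.63x.
Substituting: x = 40 − 0.63(40 − 0.63x), giving x(1 − 0.63·0.63) = 40(1 − 0.63).
So x = 40 × 0.37 / 0.6031 ≈ 24.5399, and Bob receives 40 − x ≈ 15.4601.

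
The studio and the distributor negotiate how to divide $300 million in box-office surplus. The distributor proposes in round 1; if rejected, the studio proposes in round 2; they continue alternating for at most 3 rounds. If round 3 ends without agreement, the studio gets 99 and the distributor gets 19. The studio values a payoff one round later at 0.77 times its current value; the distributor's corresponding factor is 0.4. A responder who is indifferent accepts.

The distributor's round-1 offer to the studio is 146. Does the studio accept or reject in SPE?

Round 3 (the distributor proposes): the studio gets 99 if talks fail, so the distributor offers 99 and keeps 201.
Round 2 (the studio proposes): the distributor can get 201 next round, worth 0.4 × 201 = 80.4 now. The studio offers 80.4 and keeps 300 − 80.4 = 219.6.
So by rejecting in round 1, the studio gets 219.6 next round, worth 0.77 × 219.6 = 169.092 now.
Offer 146 < 169.092, so the studio rejects.

Reject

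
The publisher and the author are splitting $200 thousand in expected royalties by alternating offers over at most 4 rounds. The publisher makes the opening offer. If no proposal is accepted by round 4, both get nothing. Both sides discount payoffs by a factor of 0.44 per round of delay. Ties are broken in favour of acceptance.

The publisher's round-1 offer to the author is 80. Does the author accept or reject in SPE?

Work out the author's continuation value if the offer is rejected.
Round 4 (the author proposes): the publisher will accept anything ≥ 0, so the author offers 0 and keeps 200.
Round 3 (the publisher proposes): the author can get 200 next round, worth 0.44 × 200 = 88 now, so the publisher offers 88, keeping 112.
Round 2 (the author proposes): the publisher can get 112 next round, worth 0.44 × 112 = 49.28 now. The author offers 49.28 and keeps 200 − 49.28 = 150.72.
So by rejecting in round 1, the author gets 150.72 next round, worth 0.44 × 150.72 = 66.3168 now.
Offer 80 ≥ 66.3168, so the author accepts.

Accept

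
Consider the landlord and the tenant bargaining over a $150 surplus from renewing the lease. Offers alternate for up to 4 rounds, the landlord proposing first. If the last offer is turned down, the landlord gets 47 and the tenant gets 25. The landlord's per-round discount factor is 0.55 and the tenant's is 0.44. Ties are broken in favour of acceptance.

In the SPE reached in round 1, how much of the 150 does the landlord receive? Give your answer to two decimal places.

Round 4 (the tenant proposes): the landlord gets 47 if talks fail, so the tenant offers 47 and keeps 103.
Round 3 (the landlord proposes): the tenant can get 103 next round, worth 0.44 × 103 = 45.32 now. The landlord offers 45.32 and keeps 150 − 45.32 = 104.68.
Round 2 (the tenant proposes): the landlord can get 104.68 next round, worth 0.55 × 104.68 = 57.574 now, so the tenant offers 57.574, keeping 92.426.
Round 1 (the landlord proposes): the tenant can get 92.426 next round, worth 0.44 × 92.426 = 40.66744 now, so the landlord offers 40.66744, keeping 109.33256.

109.33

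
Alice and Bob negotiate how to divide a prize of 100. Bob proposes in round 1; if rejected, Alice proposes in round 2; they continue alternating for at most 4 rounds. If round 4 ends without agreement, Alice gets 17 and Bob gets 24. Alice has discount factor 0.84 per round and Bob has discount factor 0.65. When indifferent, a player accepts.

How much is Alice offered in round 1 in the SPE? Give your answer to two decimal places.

By backward induction:
Round 4 (Alice proposes): Bob gets 24 if talks fail, so Alice offers 24 and keeps 76.
Round 3 (Bob proposes): Alice can get 76 next round, worth 0.84 × 76 = 63.84 now, so Bob offers 63.84, keeping 36.16.
Round 2 (Alice proposes): Bob can get 36.16 next round, worth 0.65 × 36.16 = 23.504 now, so Alice offers 23.504, keeping 76.496.
Round 1 (Bob proposes): Alice can get 76.496 next round, worth 0.84 × 76.496 = 64.25664 now; Bob offers that and keeps 35.74336.

64.26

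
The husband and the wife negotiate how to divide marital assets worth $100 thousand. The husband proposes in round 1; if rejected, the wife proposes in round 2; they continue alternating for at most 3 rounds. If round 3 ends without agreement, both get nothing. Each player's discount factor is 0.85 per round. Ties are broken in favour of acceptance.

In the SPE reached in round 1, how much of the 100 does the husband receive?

Round 3 (the husband proposes): the wife will accept anything ≥ 0, so the husband offers 0 and keeps 100.
Round 2 (the wife proposes): the husband can get 100 next round, worth 0.85 × 100 = 85 now, so the wife offers 85, keeping 15.
Round 1 (the husband proposes): the wife can get 15 next round, worth 0.85 × 15 = 12.75 now. The husband offers 12.75 and keeps 100 − 12.75 = 87.25.

87.25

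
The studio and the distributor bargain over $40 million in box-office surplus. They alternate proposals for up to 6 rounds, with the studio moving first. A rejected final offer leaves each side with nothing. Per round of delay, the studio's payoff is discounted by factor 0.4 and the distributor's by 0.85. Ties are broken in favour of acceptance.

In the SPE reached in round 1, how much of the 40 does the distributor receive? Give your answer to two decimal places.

31.27

By backward induction:
Round 6 (the distributor proposes): rejection yields 0 for the studio; the distributor offers 0 and keeps 40.
Round 5 (the studio proposes): the distributor can get 40 next round, worth 0.85 × 40 = 34 now. The studio offers 34 and keeps 40 − 34 = 6.
Round 4 (the distributor proposes): the studio can get 6 next round, worth 0.4 × 6 = 2.4 now. The distributor offers 2.4 and keeps 40 − 2.4 = 37.6.
Round 3 (the studio proposes): the distributor can get 37.6 next round, worth 0.85 × 37.6 = 31.96 now; the studio offers that and keeps 8.04.
Round 2 (the distributor proposes): the studio can get 8.04 next round, worth 0.4 × 8.04 = 3.216 now, so the distributor offers 3.216, keeping 36.784.
Round 1 (the studio proposes): the distributor can get 36.784 next round, worth 0.85 × 36.784 = 31.2664 now, so the studio offers 31.2664, keeping 8.7336.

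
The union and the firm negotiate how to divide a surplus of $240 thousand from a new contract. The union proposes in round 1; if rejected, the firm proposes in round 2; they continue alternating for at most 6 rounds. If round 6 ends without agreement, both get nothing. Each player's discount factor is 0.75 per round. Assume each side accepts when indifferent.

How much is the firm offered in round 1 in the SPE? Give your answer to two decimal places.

127.27

By backward induction:
Round 6 (the firm proposes): the union will accept anything ≥ 0, so the firm offers 0 and keeps 240.
Round 5 (the union proposes): the firm can get 240 next round, worth 0.75 × 240 = 180 now, so the union offers 180, keeping 60.
Round 4 (the firm proposes): the union can get 60 next round, worth 0.75 × 60 = 45 now. The firm offers 45 and keeps 240 − 45 = 195.
Round 3 (the union proposes): the firm can get 195 next round, worth 0.75 × 195 = 146.25 now. The union offers 146.25 and keeps 240 − 146.25 = 93.75.
Round 2 (the firm proposes): the union can get 93.75 next round, worth 0.75 × 93.75 = 70.3125 now; the firm offers that and keeps 169.6875.
Round 1 (the union proposes): the firm can get 169.6875 next round, worth 0.75 × 169.6875 = 127.265625 now; the union offers that and keeps 112.734375.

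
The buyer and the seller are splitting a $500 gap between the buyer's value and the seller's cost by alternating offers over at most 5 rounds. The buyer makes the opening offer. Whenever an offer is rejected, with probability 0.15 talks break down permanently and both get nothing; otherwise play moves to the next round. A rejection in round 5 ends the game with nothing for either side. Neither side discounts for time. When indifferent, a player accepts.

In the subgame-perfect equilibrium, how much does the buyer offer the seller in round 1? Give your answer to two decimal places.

Round 5 (the buyer proposes): rejection yields 0 for the seller; the buyer offers 0 and keeps 500.
Round 4 (the seller proposes): rejecting gives the buyer an expected 0.85 × 500 = 425, so the seller offers 425, keeping 75.
Round 3 (the buyer proposes): rejecting gives the seller an expected 0.85 × 75 = 63.75; the buyer offers that and keeps 436.25.
Round 2 (the seller proposes): rejecting gives the buyer an expected 0.85 × 436.25 = 370.8125, so the seller offers 370.8125, keeping 129.1875.
Round 1 (the buyer proposes): rejecting gives the seller an expected 0.85 × 129.1875 = 109.809375; the buyer offers that and keeps 390.190625.

109.81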